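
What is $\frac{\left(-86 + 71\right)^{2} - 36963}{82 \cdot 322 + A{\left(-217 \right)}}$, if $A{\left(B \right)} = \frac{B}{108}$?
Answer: $- \frac{3967704}{2851415} \approx -1.3915$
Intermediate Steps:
$A{\left(B \right)} = \frac{B}{108}$ ($A{\left(B \right)} = B \frac{1}{108} = \frac{B}{108}$)
$\frac{\left(-86 + 71\right)^{2} - 36963}{82 \cdot 322 + A{\left(-217 \right)}} = \frac{\left(-86 + 71\right)^{2} - 36963}{82 \cdot 322 + \frac{1}{108} \left(-217\right)} = \frac{\left(-15\right)^{2} - 36963}{26404 - \frac{217}{108}} = \frac{225 - 36963}{\frac{2851415}{108}} = \left(-36738\right) \frac{108}{2851415} = - \frac{3967704}{2851415}$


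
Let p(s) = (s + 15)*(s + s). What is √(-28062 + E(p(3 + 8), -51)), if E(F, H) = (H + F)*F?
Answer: 5*√10798 ≈ 519.57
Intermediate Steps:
p(s) = 2*s*(15 + s) (p(s) = (15 + s)*(2*s) = 2*s*(15 + s))
E(F, H) = F*(F + H) (E(F, H) = (F + H)*F = F*(F + H))
√(-28062 + E(p(3 + 8), -51)) = √(-28062 + (2*(3 + 8)*(15 + (3 + 8)))*(2*(3 + 8)*(15 + (3 + 8)) - 51)) = √(-28062 + (2*11*(15 + 11))*(2*11*(15 + 11) - 51)) = √(-28062 + (2*11*26)*(2*11*26 - 51)) = √(-28062 + 572*(572 - 51)) = √(-28062 + 572*521) = √(-28062 + 298012) = √269950 = 5*√10798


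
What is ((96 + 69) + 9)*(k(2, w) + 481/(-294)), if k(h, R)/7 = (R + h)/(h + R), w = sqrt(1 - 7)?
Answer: 45733/49 ≈ 933.33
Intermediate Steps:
w = I*sqrt(6) (w = sqrt(-6) = I*sqrt(6) ≈ 2.4495*I)
k(h, R) = 7 (k(h, R) = 7*((R + h)/(h + R)) = 7*((R + h)/(R + h)) = 7*1 = 7)
((96 + 69) + 9)*(k(2, w) + 481/(-294)) = ((96 + 69) + 9)*(7 + 481/(-294)) = (165 + 9)*(7 + 481*(-1/294)) = 174*(7 - 481/294) = 174*(1577/294) = 45733/49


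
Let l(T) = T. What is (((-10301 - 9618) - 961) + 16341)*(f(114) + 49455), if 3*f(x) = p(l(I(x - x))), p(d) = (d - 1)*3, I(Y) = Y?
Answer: -224471706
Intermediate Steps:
p(d) = -3 + 3*d (p(d) = (-1 + d)*3 = -3 + 3*d)
f(x) = -1 (f(x) = (-3 + 3*(x - x))/3 = (-3 + 3*0)/3 = (-3 + 0)/3 = (⅓)*(-3) = -1)
(((-10301 - 9618) - 961) + 16341)*(f(114) + 49455) = (((-10301 - 9618) - 961) + 16341)*(-1 + 49455) = ((-19919 - 961) + 16341)*49454 = (-20880 + 16341)*49454 = -4539*49454 = -224471706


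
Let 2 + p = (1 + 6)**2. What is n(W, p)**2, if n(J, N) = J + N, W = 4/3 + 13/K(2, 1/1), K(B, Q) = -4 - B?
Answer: 76729/36 ≈ 2131.4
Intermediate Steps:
p = 47 (p = -2 + (1 + 6)**2 = -2 + 7**2 = -2 + 49 = 47)
W = -5/6 (W = 4/3 + 13/(-4 - 1*2) = 4*(1/3) + 13/(-4 - 2) = 4/3 + 13/(-6) = 4/3 + 13*(-1/6) = 4/3 - 13/6 = -5/6 ≈ -0.83333)
n(W, p)**2 = (-5/6 + 47)**2 = (277/6)**2 = 76729/36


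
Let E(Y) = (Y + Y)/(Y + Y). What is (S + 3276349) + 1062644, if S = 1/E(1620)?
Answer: 4338994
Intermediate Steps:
E(Y) = 1 (E(Y) = (2*Y)/((2*Y)) = (2*Y)*(1/(2*Y)) = 1)
S = 1 (S = 1/1 = 1)
(S + 3276349) + 1062644 = (1 + 3276349) + 1062644 = 3276350 + 1062644 = 4338994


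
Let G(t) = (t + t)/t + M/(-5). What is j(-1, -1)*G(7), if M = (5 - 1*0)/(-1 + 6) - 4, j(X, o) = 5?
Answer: 13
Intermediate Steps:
M = -3 (M = (5 + 0)/5 - 4 = (1/5)*5 - 4 = 1 - 4 = -3)
G(t) = 13/5 (G(t) = (t + t)/t - 3/(-5) = (2*t)/t - 3*(-1/5) = 2 + 3/5 = 13/5)
j(-1, -1)*G(7) = 5*(13/5) = 13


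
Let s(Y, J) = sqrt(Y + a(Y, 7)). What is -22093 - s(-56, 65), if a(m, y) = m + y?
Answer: -22093 - I*sqrt(105) ≈ -22093.0 - 10.247*I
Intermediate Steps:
s(Y, J) = sqrt(7 + 2*Y) (s(Y, J) = sqrt(Y + (Y + 7)) = sqrt(Y + (7 + Y)) = sqrt(7 + 2*Y))
-22093 - s(-56, 65) = -22093 - sqrt(7 + 2*(-56)) = -22093 - sqrt(7 - 112) = -22093 - sqrt(-105) = -22093 - I*sqrt(105)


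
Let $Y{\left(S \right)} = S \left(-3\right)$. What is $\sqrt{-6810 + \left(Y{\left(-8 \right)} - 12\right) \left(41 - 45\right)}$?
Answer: $3 i \sqrt{762} \approx 82.813 i$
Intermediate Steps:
$Y{\left(S \right)} = - 3 S$
$\sqrt{-6810 + \left(Y{\left(-8 \right)} - 12\right) \left(41 - 45\right)} = \sqrt{-6810 + \left(\left(-3\right) \left(-8\right) - 12\right) \left(41 - 45\right)} = \sqrt{-6810 + \left(24 - 12\right) \left(-4\right)} = \sqrt{-6810 + 12 \left(-4\right)} = \sqrt{-6810 - 48} = \sqrt{-6858} = 3 i \sqrt{762}$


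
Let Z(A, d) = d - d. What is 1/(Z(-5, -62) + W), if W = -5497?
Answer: -1/5497 ≈ -0.00018192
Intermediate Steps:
Z(A, d) = 0
1/(Z(-5, -62) + W) = 1/(0 - 5497) = 1/(-5497) = -1/5497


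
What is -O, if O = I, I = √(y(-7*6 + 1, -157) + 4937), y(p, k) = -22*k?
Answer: -√8391 ≈ -91.602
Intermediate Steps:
I = √8391 (I = √(-22*(-157) + 4937) = √(3454 + 4937) = √8391 ≈ 91.602)
O = √8391 ≈ 91.602
-O = -√8391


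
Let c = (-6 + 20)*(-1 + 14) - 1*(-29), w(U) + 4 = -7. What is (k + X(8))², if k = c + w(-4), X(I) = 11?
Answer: 44521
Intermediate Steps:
w(U) = -11 (w(U) = -4 - 7 = -11)
c = 211 (c = 14*13 + 29 = 182 + 29 = 211)
k = 200 (k = 211 - 11 = 200)
(k + X(8))² = (200 + 11)² = 211² = 44521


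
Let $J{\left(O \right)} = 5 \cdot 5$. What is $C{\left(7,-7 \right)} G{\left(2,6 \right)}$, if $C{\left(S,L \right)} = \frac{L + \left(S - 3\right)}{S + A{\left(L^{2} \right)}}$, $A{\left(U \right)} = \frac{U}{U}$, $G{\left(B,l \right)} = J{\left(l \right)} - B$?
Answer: $- \frac{69}{8} \approx -8.625$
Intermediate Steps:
$J{\left(O \right)} = 25$
$G{\left(B,l \right)} = 25 - B$
$A{\left(U \right)} = 1$
$C{\left(S,L \right)} = \frac{-3 + L + S}{1 + S}$ ($C{\left(S,L \right)} = \frac{L + \left(S - 3\right)}{S + 1} = \frac{L + \left(-3 + S\right)}{1 + S} = \frac{-3 + L + S}{1 + S}$)
$C{\left(7,-7 \right)} G{\left(2,6 \right)} = \frac{-3 - 7 + 7}{1 + 7} \left(25 - 2\right) = \frac{1}{8} \left(-3\right) \left(25 - 2\right) = \frac{1}{8} \left(-3\right) 23 = \left(- \frac{3}{8}\right) 23 = - \frac{69}{8}$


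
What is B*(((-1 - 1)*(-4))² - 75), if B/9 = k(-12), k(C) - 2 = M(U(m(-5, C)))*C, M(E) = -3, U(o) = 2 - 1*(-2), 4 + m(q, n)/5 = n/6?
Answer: -3762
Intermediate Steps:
m(q, n) = -20 + 5*n/6 (m(q, n) = -20 + 5*(n/6) = -20 + 5*n/6)
U(o) = 4 (U(o) = 2 + 2 = 4)
k(C) = 2 - 3*C
B = 342 (B = 9*(2 - 3*(-12)) = 9*(2 + 36) = 9*38 = 342)
B*(((-1 - 1)*(-4))² - 75) = 342*(((-1 - 1)*(-4))² - 75) = 342*((-2*(-4))² - 75) = 342*(8² - 75) = 342*(64 - 75) = 342*(-11) = -3762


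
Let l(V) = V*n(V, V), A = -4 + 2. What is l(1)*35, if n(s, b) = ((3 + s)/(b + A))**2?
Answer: 560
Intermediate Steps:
A = -2
n(s, b) = (3 + s)**2/(-2 + b)**2 (n(s, b) = ((3 + s)/(b - 2))**2 = ((3 + s)/(-2 + b))**2 = (3 + s)**2/(-2 + b)**2)
l(V) = V*(3 + V)**2/(-2 + V)**2 (l(V) = V*((3 + V)**2/(-2 + V)**2) = V*(3 + V)**2/(-2 + V)**2)
l(1)*35 = (1*(3 + 1)**2/(-2 + 1)**2)*35 = (1*4**2/(-1)**2)*35 = (1*1*16)*35 = 16*35 = 560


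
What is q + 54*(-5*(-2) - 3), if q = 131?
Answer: 509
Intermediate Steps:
q + 54*(-5*(-2) - 3) = 131 + 54*(-5*(-2) - 3) = 131 + 54*(10 - 3) = 131 + 54*7 = 131 + 378 = 509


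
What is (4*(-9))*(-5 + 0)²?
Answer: -900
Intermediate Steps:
(4*(-9))*(-5 + 0)² = -36*(-5)² = -36*25 = -900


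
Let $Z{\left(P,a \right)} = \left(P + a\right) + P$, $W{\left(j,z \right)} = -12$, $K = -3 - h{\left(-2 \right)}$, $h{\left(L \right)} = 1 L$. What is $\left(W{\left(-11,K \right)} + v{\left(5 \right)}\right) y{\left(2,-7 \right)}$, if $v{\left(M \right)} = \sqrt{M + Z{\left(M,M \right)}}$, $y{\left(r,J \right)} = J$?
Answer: $84 - 14 \sqrt{5} \approx 52.695$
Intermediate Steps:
$h{\left(L \right)} = L$
$K = -1$ ($K = -3 - -2 = -3 + 2 = -1$)
$Z{\left(P,a \right)} = a + 2 P$
$v{\left(M \right)} = 2 \sqrt{M}$ ($v{\left(M \right)} = \sqrt{M + \left(M + 2 M\right)} = \sqrt{M + 3 M} = \sqrt{4 M} = 2 \sqrt{M}$)
$\left(W{\left(-11,K \right)} + v{\left(5 \right)}\right) y{\left(2,-7 \right)} = \left(-12 + 2 \sqrt{5}\right) \left(-7\right) = 84 - 14 \sqrt{5}$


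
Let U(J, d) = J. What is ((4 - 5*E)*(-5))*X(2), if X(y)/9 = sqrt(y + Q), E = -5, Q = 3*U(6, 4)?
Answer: -2610*sqrt(5) ≈ -5836.1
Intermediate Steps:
Q = 18 (Q = 3*6 = 18)
X(y) = 9*sqrt(18 + y) (X(y) = 9*sqrt(y + 18) = 9*sqrt(18 + y))
((4 - 5*E)*(-5))*X(2) = ((4 - 5*(-5))*(-5))*(9*sqrt(18 + 2)) = ((4 + 25)*(-5))*(9*sqrt(20)) = (29*(-5))*(9*(2*sqrt(5))) = -2610*sqrt(5)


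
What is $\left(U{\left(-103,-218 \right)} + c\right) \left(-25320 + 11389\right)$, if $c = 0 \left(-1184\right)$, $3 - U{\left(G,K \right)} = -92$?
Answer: $-1323445$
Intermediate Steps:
$U{\left(G,K \right)} = 95$ ($U{\left(G,K \right)} = 3 - -92 = 3 + 92 = 95$)
$c = 0$
$\left(U{\left(-103,-218 \right)} + c\right) \left(-25320 + 11389\right) = \left(95 + 0\right) \left(-25320 + 11389\right) = 95 \left(-13931\right) = -1323445$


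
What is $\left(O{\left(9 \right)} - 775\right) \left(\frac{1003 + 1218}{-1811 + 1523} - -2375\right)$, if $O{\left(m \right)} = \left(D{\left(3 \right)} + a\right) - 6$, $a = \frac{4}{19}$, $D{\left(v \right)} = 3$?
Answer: $- \frac{559740559}{304} \approx -1.8413 \cdot 10^{6}$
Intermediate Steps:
$a = \frac{4}{19}$ ($a = 4 \cdot \frac{1}{19} = \frac{4}{19} \approx 0.21053$)
$O{\left(m \right)} = - \frac{53}{19}$ ($O{\left(m \right)} = \left(3 + \frac{4}{19}\right) - 6 = \frac{61}{19} - 6 = - \frac{53}{19}$)
$\left(O{\left(9 \right)} - 775\right) \left(\frac{1003 + 1218}{-1811 + 1523} - -2375\right) = \left(- \frac{53}{19} - 775\right) \left(\frac{1003 + 1218}{-1811 + 1523} - -2375\right) = - \frac{14778 \left(\frac{2221}{-288} + \left(-87 + 2462\right)\right)}{19} = - \frac{14778 \left(2221 \left(- \frac{1}{288}\right) + 2375\right)}{19} = - \frac{14778 \left(- \frac{2221}{288} + 2375\right)}{19} = \left(- \frac{14778}{19}\right) \frac{681779}{288} = - \frac{559740559}{304}$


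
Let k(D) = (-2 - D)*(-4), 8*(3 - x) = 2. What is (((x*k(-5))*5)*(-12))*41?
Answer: 81180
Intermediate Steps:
x = 11/4 (x = 3 - ⅛*2 = 3 - ¼ = 11/4 ≈ 2.7500)
k(D) = 8 + 4*D
(((x*k(-5))*5)*(-12))*41 = (((11*(8 + 4*(-5))/4)*5)*(-12))*41 = (((11*(8 - 20)/4)*5)*(-12))*41 = ((((11/4)*(-12))*5)*(-12))*41 = (-33*5*(-12))*41 = -165*(-12)*41 = 1980*41 = 81180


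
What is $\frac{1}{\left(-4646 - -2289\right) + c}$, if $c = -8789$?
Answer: $- \frac{1}{11146} \approx -8.9718 \cdot 10^{-5}$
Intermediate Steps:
$\frac{1}{\left(-4646 - -2289\right) + c} = \frac{1}{\left(-4646 - -2289\right) - 8789} = \frac{1}{\left(-4646 + 2289\right) - 8789} = \frac{1}{-2357 - 8789} = \frac{1}{-11146} = - \frac{1}{11146}$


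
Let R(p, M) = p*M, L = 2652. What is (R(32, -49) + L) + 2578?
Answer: 3662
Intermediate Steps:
R(p, M) = M*p
(R(32, -49) + L) + 2578 = (-49*32 + 2652) + 2578 = (-1568 + 2652) + 2578 = 1084 + 2578 = 3662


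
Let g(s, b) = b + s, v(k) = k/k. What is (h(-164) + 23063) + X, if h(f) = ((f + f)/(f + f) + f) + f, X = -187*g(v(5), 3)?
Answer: 21988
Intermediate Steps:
v(k) = 1
X = -748 (X = -187*(3 + 1) = -187*4 = -748)
h(f) = 1 + 2*f (h(f) = ((2*f)/((2*f)) + f) + f = ((2*f)*(1/(2*f)) + f) + f = (1 + f) + f = 1 + 2*f)
(h(-164) + 23063) + X = ((1 + 2*(-164)) + 23063) - 748 = ((1 - 328) + 23063) - 748 = (-327 + 23063) - 748 = 22736 - 748 = 21988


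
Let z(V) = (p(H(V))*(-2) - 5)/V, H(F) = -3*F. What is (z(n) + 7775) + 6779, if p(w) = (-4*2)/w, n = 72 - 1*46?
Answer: 14757553/1014 ≈ 14554.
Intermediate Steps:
n = 26 (n = 72 - 46 = 26)
p(w) = -8/w
z(V) = (-5 - 16/(3*V))/V (z(V) = (-8*(-1/(3*V))*(-2) - 5)/V = (-(-8)/(3*V)*(-2) - 5)/V = ((8/(3*V))*(-2) - 5)/V = (-16/(3*V) - 5)/V = (-5 - 16/(3*V))/V)
(z(n) + 7775) + 6779 = ((⅓)*(-16 - 15*26)/26² + 7775) + 6779 = ((⅓)*(1/676)*(-16 - 390) + 7775) + 6779 = ((⅓)*(1/676)*(-406) + 7775) + 6779 = (-203/1014 + 7775) + 6779 = 7883647/1014 + 6779 = 14757553/1014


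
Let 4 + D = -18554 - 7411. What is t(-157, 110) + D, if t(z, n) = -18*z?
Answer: -23143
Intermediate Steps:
D = -25969 (D = -4 + (-18554 - 7411) = -4 - 25965 = -25969)
t(-157, 110) + D = -18*(-157) - 25969 = 2826 - 25969 = -23143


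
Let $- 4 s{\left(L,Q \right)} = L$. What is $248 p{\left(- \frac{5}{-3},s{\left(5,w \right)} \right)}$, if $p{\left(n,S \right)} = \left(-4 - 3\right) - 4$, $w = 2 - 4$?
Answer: $-2728$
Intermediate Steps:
$w = -2$ ($w = 2 - 4 = -2$)
$s{\left(L,Q \right)} = - \frac{L}{4}$
$p{\left(n,S \right)} = -11$ ($p{\left(n,S \right)} = -7 - 4 = -11$)
$248 p{\left(- \frac{5}{-3},s{\left(5,w \right)} \right)} = 248 \left(-11\right) = -2728$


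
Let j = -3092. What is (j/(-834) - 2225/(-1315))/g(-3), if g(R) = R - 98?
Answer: -5863/109671 ≈ -0.053460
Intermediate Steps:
g(R) = -98 + R
(j/(-834) - 2225/(-1315))/g(-3) = (-3092/(-834) - 2225/(-1315))/(-98 - 3) = (-3092*(-1/834) - 2225*(-1/1315))/(-101) = (1546/417 + 445/263)*(-1/101) = (592163/109671)*(-1/101) = -5863/109671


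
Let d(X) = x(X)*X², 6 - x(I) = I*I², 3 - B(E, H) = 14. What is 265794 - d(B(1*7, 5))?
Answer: 104017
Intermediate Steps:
B(E, H) = -11 (B(E, H) = 3 - 1*14 = 3 - 14 = -11)
x(I) = 6 - I³ (x(I) = 6 - I*I² = 6 - I³)
d(X) = X²*(6 - X³) (d(X) = (6 - X³)*X² = X²*(6 - X³))
265794 - d(B(1*7, 5)) = 265794 - (-11)²*(6 - 1*(-11)³) = 265794 - 121*(6 - 1*(-1331)) = 265794 - 121*(6 + 1331) = 265794 - 121*1337 = 265794 - 1*161777 = 265794 - 161777 = 104017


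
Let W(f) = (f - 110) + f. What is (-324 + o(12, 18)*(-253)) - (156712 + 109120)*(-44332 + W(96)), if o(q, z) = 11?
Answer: 11763062893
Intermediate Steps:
W(f) = -110 + 2*f (W(f) = (-110 + f) + f = -110 + 2*f)
(-324 + o(12, 18)*(-253)) - (156712 + 109120)*(-44332 + W(96)) = (-324 + 11*(-253)) - (156712 + 109120)*(-44332 + (-110 + 2*96)) = (-324 - 2783) - 265832*(-44332 + (-110 + 192)) = -3107 - 265832*(-44332 + 82) = -3107 - 265832*(-44250) = -3107 - 1*(-11763066000) = -3107 + 11763066000 = 11763062893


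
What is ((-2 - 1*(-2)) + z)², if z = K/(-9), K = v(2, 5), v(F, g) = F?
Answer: 4/81 ≈ 0.049383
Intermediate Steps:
K = 2
z = -2/9 (z = 2/(-9) = 2*(-⅑) = -2/9 ≈ -0.22222)
((-2 - 1*(-2)) + z)² = ((-2 - 1*(-2)) - 2/9)² = ((-2 + 2) - 2/9)² = (0 - 2/9)² = (-2/9)² = 4/81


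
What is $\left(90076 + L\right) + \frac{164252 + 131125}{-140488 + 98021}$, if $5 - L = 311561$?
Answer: $- \frac{9405886537}{42467} \approx -2.2149 \cdot 10^{5}$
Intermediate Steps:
$L = -311556$ ($L = 5 - 311561 = -311556$)
$\left(90076 + L\right) + \frac{164252 + 131125}{-140488 + 98021} = \left(90076 - 311556\right) + \frac{164252 + 131125}{-140488 + 98021} = -221480 + \frac{295377}{-42467} = -221480 + 295377 \left(- \frac{1}{42467}\right) = -221480 - \frac{295377}{42467} = - \frac{9405886537}{42467}$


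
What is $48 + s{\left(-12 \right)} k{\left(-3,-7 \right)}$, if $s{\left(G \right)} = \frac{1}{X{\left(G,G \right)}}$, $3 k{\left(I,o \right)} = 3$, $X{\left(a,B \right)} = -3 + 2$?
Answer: $47$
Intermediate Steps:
$X{\left(a,B \right)} = -1$
$k{\left(I,o \right)} = 1$ ($k{\left(I,o \right)} = \frac{1}{3} \cdot 3 = 1$)
$s{\left(G \right)} = -1$ ($s{\left(G \right)} = \frac{1}{-1} = -1$)
$48 + s{\left(-12 \right)} k{\left(-3,-7 \right)} = 48 - 1 = 47$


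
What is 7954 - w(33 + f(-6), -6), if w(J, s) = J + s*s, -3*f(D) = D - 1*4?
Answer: 23645/3 ≈ 7881.7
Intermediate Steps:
f(D) = 4/3 - D/3 (f(D) = -(D - 1*4)/3 = -(D - 4)/3 = -(-4 + D)/3 = 4/3 - D/3)
w(J, s) = J + s²
7954 - w(33 + f(-6), -6) = 7954 - ((33 + (4/3 - ⅓*(-6))) + (-6)²) = 7954 - ((33 + (4/3 + 2)) + 36) = 7954 - ((33 + 10/3) + 36) = 7954 - (109/3 + 36) = 7954 - 1*217/3 = 7954 - 217/3 = 23645/3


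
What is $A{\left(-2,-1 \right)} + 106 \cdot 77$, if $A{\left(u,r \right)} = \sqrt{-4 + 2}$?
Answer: $8162 + i \sqrt{2} \approx 8162.0 + 1.4142 i$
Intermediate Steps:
$A{\left(u,r \right)} = i \sqrt{2}$ ($A{\left(u,r \right)} = \sqrt{-2} = i \sqrt{2}$)
$A{\left(-2,-1 \right)} + 106 \cdot 77 = i \sqrt{2} + 106 \cdot 77 = i \sqrt{2} + 8162 = 8162 + i \sqrt{2}$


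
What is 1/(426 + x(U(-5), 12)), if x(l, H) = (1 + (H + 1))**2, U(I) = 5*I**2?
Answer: 1/622 ≈ 0.0016077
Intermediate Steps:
x(l, H) = (2 + H)**2 (x(l, H) = (1 + (1 + H))**2 = (2 + H)**2)
1/(426 + x(U(-5), 12)) = 1/(426 + (2 + 12)**2) = 1/(426 + 14**2) = 1/(426 + 196) = 1/622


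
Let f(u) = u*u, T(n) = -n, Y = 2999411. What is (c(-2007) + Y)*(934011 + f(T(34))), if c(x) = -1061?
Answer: 2803957974450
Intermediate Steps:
f(u) = u²
(c(-2007) + Y)*(934011 + f(T(34))) = (-1061 + 2999411)*(934011 + (-1*34)²) = 2998350*(934011 + (-34)²) = 2998350*(934011 + 1156) = 2998350*935167 = 2803957974450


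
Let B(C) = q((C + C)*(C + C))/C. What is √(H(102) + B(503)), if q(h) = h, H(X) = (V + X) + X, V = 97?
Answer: 3*√257 ≈ 48.094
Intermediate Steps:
H(X) = 97 + 2*X (H(X) = (97 + X) + X = 97 + 2*X)
B(C) = 4*C (B(C) = ((C + C)*(C + C))/C = ((2*C)*(2*C))/C = (4*C²)/C = 4*C)
√(H(102) + B(503)) = √((97 + 2*102) + 4*503) = √((97 + 204) + 2012) = √(301 + 2012) = √2313 = 3*√257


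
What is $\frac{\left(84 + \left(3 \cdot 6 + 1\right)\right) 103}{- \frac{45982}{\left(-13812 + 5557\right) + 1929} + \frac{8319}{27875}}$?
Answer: $\frac{935380942625}{667187122} \approx 1402.0$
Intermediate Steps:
$\frac{\left(84 + \left(3 \cdot 6 + 1\right)\right) 103}{- \frac{45982}{\left(-13812 + 5557\right) + 1929} + \frac{8319}{27875}} = \frac{\left(84 + \left(18 + 1\right)\right) 103}{- \frac{45982}{-8255 + 1929} + 8319 \cdot \frac{1}{27875}} = \frac{\left(84 + 19\right) 103}{- \frac{45982}{-6326} + \frac{8319}{27875}} = \frac{103 \cdot 103}{\left(-45982\right) \left(- \frac{1}{6326}\right) + \frac{8319}{27875}} = \frac{10609}{\frac{22991}{3163} + \frac{8319}{27875}} = \frac{10609}{\frac{667187122}{88168625}} = 10609 \cdot \frac{88168625}{667187122} = \frac{935380942625}{667187122}$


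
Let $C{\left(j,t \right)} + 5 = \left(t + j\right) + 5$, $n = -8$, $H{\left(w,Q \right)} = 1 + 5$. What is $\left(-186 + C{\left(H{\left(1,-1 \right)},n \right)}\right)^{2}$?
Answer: $35344$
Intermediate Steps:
$H{\left(w,Q \right)} = 6$
$C{\left(j,t \right)} = j + t$ ($C{\left(j,t \right)} = -5 + \left(\left(t + j\right) + 5\right) = -5 + \left(\left(j + t\right) + 5\right) = -5 + \left(5 + j + t\right) = j + t$)
$\left(-186 + C{\left(H{\left(1,-1 \right)},n \right)}\right)^{2} = \left(-186 + \left(6 - 8\right)\right)^{2} = \left(-186 - 2\right)^{2} = \left(-188\right)^{2} = 35344$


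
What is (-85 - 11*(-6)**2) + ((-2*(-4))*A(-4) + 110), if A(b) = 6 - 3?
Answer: -347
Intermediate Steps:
A(b) = 3
(-85 - 11*(-6)**2) + ((-2*(-4))*A(-4) + 110) = (-85 - 11*(-6)**2) + (-2*(-4)*3 + 110) = (-85 - 11*36) + (8*3 + 110) = (-85 - 396) + (24 + 110) = -481 + 134 = -347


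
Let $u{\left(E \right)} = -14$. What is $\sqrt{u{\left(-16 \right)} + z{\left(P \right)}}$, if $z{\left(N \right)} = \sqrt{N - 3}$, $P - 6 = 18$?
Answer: $\sqrt{-14 + \sqrt{21}} \approx 3.0688 i$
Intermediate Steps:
$P = 24$ ($P = 6 + 18 = 24$)
$z{\left(N \right)} = \sqrt{-3 + N}$
$\sqrt{u{\left(-16 \right)} + z{\left(P \right)}} = \sqrt{-14 + \sqrt{-3 + 24}} = \sqrt{-14 + \sqrt{21}}$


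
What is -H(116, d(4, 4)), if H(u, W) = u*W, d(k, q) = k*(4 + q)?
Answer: -3712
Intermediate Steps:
H(u, W) = W*u
-H(116, d(4, 4)) = -4*(4 + 4)*116 = -4*8*116 = -32*116 = -1*3712 = -3712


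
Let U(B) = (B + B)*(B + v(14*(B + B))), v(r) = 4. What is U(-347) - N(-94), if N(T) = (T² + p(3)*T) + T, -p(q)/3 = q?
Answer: 228454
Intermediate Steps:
p(q) = -3*q
U(B) = 2*B*(4 + B) (U(B) = (B + B)*(B + 4) = (2*B)*(4 + B) = 2*B*(4 + B))
N(T) = T² - 8*T (N(T) = (T² + (-3*3)*T) + T = (T² - 9*T) + T = T² - 8*T)
U(-347) - N(-94) = 2*(-347)*(4 - 347) - (-94)*(-8 - 94) = 2*(-347)*(-343) - (-94)*(-102) = 238042 - 1*9588 = 238042 - 9588 = 228454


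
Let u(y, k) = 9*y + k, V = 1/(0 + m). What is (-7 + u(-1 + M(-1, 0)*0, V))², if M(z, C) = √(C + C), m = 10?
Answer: 25281/100 ≈ 252.81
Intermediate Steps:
M(z, C) = √2*√C (M(z, C) = √(2*C) = √2*√C)
V = ⅒ (V = 1/(0 + 10) = 1/10 = ⅒ ≈ 0.10000)
u(y, k) = k + 9*y
(-7 + u(-1 + M(-1, 0)*0, V))² = (-7 + (⅒ + 9*(-1 + (√2*√0)*0)))² = (-7 + (⅒ + 9*(-1 + (√2*0)*0)))² = (-7 + (⅒ + 9*(-1 + 0*0)))² = (-7 + (⅒ + 9*(-1 + 0)))² = (-7 + (⅒ + 9*(-1)))² = (-7 + (⅒ - 9))² = (-7 - 89/10)² = (-159/10)² = 25281/100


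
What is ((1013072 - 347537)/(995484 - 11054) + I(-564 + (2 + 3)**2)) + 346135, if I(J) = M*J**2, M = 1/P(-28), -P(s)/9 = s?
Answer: 1230772516735/3543948 ≈ 3.4729e+5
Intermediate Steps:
P(s) = -9*s
M = 1/252 (M = 1/(-9*(-28)) = 1/252 ≈ 0.0039683)
I(J) = J**2/252
((1013072 - 347537)/(995484 - 11054) + I(-564 + (2 + 3)**2)) + 346135 = ((1013072 - 347537)/(995484 - 11054) + (-564 + (2 + 3)**2)**2/252) + 346135 = (665535/984430 + (-564 + 5**2)**2/252) + 346135 = (665535*(1/984430) + (-564 + 25)**2/252) + 346135 = (133107/196886 + (1/252)*(-539)**2) + 346135 = (133107/196886 + (1/252)*290521) + 346135 = (133107/196886 + 41503/36) + 346135 = 4088075755/3543948 + 346135 = 1230772516735/3543948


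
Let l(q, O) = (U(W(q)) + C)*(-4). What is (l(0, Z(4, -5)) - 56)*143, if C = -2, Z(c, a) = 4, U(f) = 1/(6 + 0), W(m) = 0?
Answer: -20878/3 ≈ -6959.3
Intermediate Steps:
U(f) = ⅙ (U(f) = 1/6 = ⅙)
l(q, O) = 22/3 (l(q, O) = (⅙ - 2)*(-4) = -11/6*(-4) = 22/3)
(l(0, Z(4, -5)) - 56)*143 = (22/3 - 56)*143 = -146/3*143 = -20878/3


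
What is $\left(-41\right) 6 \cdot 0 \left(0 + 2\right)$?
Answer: $0$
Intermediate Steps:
$\left(-41\right) 6 \cdot 0 \left(0 + 2\right) = - 246 \cdot 0 \cdot 2 = \left(-246\right) 0 = 0$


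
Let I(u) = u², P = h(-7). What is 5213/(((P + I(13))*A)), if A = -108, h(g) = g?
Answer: -5213/17496 ≈ -0.29795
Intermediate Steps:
P = -7
5213/(((P + I(13))*A)) = 5213/(((-7 + 13²)*(-108))) = 5213/(((-7 + 169)*(-108))) = 5213/((162*(-108))) = 5213/(-17496) = 5213*(-1/17496) = -5213/17496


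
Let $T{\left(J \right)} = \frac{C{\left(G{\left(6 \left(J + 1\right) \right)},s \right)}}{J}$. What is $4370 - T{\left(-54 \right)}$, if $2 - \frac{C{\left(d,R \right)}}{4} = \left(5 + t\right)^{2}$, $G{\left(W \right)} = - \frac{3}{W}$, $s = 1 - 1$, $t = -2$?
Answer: $\frac{117976}{27} \approx 4369.5$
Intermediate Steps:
$s = 0$ ($s = 1 - 1 = 0$)
$C{\left(d,R \right)} = -28$ ($C{\left(d,R \right)} = 8 - 4 \left(5 - 2\right)^{2} = 8 - 4 \cdot 3^{2} = 8 - 36 = -28$)
$T{\left(J \right)} = - \frac{28}{J}$
$4370 - T{\left(-54 \right)} = 4370 - - \frac{28}{-54} = 4370 - \left(-28\right) \left(- \frac{1}{54}\right) = 4370 - \frac{14}{27} = \frac{117976}{27}$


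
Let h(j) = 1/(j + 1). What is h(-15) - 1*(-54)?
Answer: 755/14 ≈ 53.929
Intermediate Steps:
h(j) = 1/(1 + j)
h(-15) - 1*(-54) = 1/(1 - 15) - 1*(-54) = 1/(-14) + 54 = -1/14 + 54 = 755/14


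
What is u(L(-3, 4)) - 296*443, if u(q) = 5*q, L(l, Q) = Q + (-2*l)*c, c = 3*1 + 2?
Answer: -130958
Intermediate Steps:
c = 5 (c = 3 + 2 = 5)
L(l, Q) = Q - 10*l (L(l, Q) = Q - 2*l*5 = Q - 10*l)
u(L(-3, 4)) - 296*443 = 5*(4 - 10*(-3)) - 296*443 = 5*(4 + 30) - 131128 = 5*34 - 131128 = 170 - 131128 = -130958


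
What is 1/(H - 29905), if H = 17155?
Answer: -1/12750 ≈ -7.8431e-5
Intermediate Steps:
1/(H - 29905) = 1/(17155 - 29905) = 1/(-12750) = -1/12750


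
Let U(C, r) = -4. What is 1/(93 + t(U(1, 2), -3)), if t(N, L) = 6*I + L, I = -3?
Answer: 1/72 ≈ 0.013889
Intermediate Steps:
t(N, L) = -18 + L (t(N, L) = 6*(-3) + L = -18 + L)
1/(93 + t(U(1, 2), -3)) = 1/(93 + (-18 - 3)) = 1/(93 - 21) = 1/72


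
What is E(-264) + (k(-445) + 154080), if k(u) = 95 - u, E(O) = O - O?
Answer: 154620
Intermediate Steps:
E(O) = 0
E(-264) + (k(-445) + 154080) = 0 + ((95 - 1*(-445)) + 154080) = 0 + ((95 + 445) + 154080) = 0 + (540 + 154080) = 0 + 154620 = 154620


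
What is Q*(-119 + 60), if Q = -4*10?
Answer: 2360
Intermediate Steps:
Q = -40
Q*(-119 + 60) = -40*(-119 + 60) = -40*(-59) = 2360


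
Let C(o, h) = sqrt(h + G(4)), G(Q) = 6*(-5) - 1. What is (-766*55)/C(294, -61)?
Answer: 21065*I*sqrt(23)/23 ≈ 4392.4*I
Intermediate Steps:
G(Q) = -31 (G(Q) = -30 - 1 = -31)
C(o, h) = sqrt(-31 + h) (C(o, h) = sqrt(h - 31) = sqrt(-31 + h))
(-766*55)/C(294, -61) = (-766*55)/(sqrt(-31 - 61)) = -42130*(-I*sqrt(23)/46) = -(-21065)*I*sqrt(23)/23 = 21065*I*sqrt(23)/23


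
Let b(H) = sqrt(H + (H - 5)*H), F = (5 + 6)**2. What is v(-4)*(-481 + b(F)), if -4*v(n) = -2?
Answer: -481/2 + 33*sqrt(13)/2 ≈ -181.01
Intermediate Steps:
F = 121 (F = 11**2 = 121)
v(n) = 1/2 (v(n) = -1/4*(-2) = 1/2)
b(H) = sqrt(H + H*(-5 + H)) (b(H) = sqrt(H + (-5 + H)*H) = sqrt(H + H*(-5 + H)))
v(-4)*(-481 + b(F)) = (-481 + sqrt(121*(-4 + 121)))/2 = (-481 + sqrt(121*117))/2 = (-481 + sqrt(14157))/2 = (-481 + 33*sqrt(13))/2 = -481/2 + 33*sqrt(13)/2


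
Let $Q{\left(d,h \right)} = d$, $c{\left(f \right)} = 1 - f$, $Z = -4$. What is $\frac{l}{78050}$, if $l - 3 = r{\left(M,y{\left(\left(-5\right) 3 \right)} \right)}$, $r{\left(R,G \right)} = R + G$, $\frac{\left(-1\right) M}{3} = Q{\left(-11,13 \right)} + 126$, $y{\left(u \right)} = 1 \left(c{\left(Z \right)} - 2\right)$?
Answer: $- \frac{339}{78050} \approx -0.0043434$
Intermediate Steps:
$y{\left(u \right)} = 3$ ($y{\left(u \right)} = 1 \left(\left(1 - -4\right) - 2\right) = 1 \left(\left(1 + 4\right) - 2\right) = 1 \left(5 - 2\right) = 1 \cdot 3 = 3$)
$M = -345$ ($M = - 3 \left(-11 + 126\right) = \left(-3\right) 115 = -345$)
$r{\left(R,G \right)} = G + R$
$l = -339$ ($l = 3 + \left(3 - 345\right) = 3 - 342 = -339$)
$\frac{l}{78050} = - \frac{339}{78050}$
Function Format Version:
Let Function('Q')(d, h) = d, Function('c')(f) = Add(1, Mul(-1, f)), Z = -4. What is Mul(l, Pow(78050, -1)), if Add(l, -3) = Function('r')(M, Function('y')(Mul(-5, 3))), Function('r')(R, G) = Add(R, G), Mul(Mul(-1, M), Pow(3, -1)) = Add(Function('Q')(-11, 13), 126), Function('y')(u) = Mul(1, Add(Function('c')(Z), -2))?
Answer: Rational(-339, 78050) ≈ -0.0043434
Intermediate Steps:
Function('y')(u) = 3 (Function('y')(u) = Mul(1, Add(Add(1, Mul(-1, -4)), -2)) = Mul(1, Add(Add(1, 4), -2)) = Mul(1, Add(5, -2)) = Mul(1, 3) = 3)
M = -345 (M = Mul(-3, Add(-11, 126)) = Mul(-3, 115) = -345)
Function('r')(R, G) = Add(G, R)
l = -339 (l = Add(3, Add(3, -345)) = Add(3, -342) = -339)
Mul(l, Pow(78050, -1)) = Mul(-339, Pow(78050, -1)) = Mul(-339, Rational(1, 78050)) = Rational(-339, 78050)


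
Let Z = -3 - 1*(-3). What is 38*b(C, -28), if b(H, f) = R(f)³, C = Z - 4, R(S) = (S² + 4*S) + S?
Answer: 10149419392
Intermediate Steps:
Z = 0 (Z = -3 + 3 = 0)
R(S) = S² + 5*S
C = -4 (C = 0 - 4 = -4)
b(H, f) = f³*(5 + f)³ (b(H, f) = (f*(5 + f))³ = f³*(5 + f)³)
38*b(C, -28) = 38*((-28)³*(5 - 28)³) = 38*(-21952*(-23)³) = 38*(-21952*(-12167)) = 38*267089984 = 10149419392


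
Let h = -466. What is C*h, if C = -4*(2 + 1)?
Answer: 5592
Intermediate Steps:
C = -12 (C = -4*3 = -12)
C*h = -12*(-466) = 5592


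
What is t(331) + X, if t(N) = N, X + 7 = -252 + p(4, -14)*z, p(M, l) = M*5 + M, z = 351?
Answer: 8496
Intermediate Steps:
p(M, l) = 6*M (p(M, l) = 5*M + M = 6*M)
X = 8165 (X = -7 + (-252 + (6*4)*351) = -7 + (-252 + 24*351) = -7 + (-252 + 8424) = -7 + 8172 = 8165)
t(331) + X = 331 + 8165 = 8496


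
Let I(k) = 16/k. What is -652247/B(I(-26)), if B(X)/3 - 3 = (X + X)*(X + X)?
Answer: -110229743/2289 ≈ -48156.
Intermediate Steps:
B(X) = 9 + 12*X² (B(X) = 9 + 3*((X + X)*(X + X)) = 9 + 3*((2*X)*(2*X)) = 9 + 3*(4*X²) = 9 + 12*X²)
-652247/B(I(-26)) = -652247/(9 + 12*(16/(-26))²) = -652247/(9 + 12*(16*(-1/26))²) = -652247/(9 + 12*(-8/13)²) = -652247/(9 + 12*(64/169)) = -652247/(9 + 768/169) = -652247/2289/169 = -652247*169/2289 = -110229743/2289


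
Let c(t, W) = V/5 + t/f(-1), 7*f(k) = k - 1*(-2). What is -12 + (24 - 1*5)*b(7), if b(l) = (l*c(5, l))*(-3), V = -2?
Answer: -69087/5 ≈ -13817.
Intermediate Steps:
f(k) = 2/7 + k/7 (f(k) = (k - 1*(-2))/7 = (k + 2)/7 = (2 + k)/7 = 2/7 + k/7)
c(t, W) = -⅖ + 7*t (c(t, W) = -2/5 + t/(2/7 + (⅐)*(-1)) = -2*⅕ + t/(2/7 - ⅐) = -⅖ + t/(⅐) = -⅖ + t*7 = -⅖ + 7*t)
b(l) = -519*l/5 (b(l) = (l*(-⅖ + 7*5))*(-3) = (l*(-⅖ + 35))*(-3) = (l*(173/5))*(-3) = (173*l/5)*(-3) = -519*l/5)
-12 + (24 - 1*5)*b(7) = -12 + (24 - 1*5)*(-519/5*7) = -12 + (24 - 5)*(-3633/5) = -12 + 19*(-3633/5) = -12 - 69027/5 = -69087/5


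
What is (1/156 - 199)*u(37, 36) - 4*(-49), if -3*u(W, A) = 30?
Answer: 170503/78 ≈ 2185.9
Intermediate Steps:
u(W, A) = -10 (u(W, A) = -⅓*30 = -10)
(1/156 - 199)*u(37, 36) - 4*(-49) = (1/156 - 199)*(-10) - 4*(-49) = (1/156 - 199)*(-10) + 196 = -31043/156*(-10) + 196 = 155215/78 + 196 = 170503/78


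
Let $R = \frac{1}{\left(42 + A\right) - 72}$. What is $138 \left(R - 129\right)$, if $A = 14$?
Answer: $- \frac{142485}{8} \approx -17811.0$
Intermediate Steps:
$R = - \frac{1}{16}$ ($R = \frac{1}{\left(42 + 14\right) - 72} = \frac{1}{56 - 72} = \frac{1}{-16} = - \frac{1}{16} \approx -0.0625$)
$138 \left(R - 129\right) = 138 \left(- \frac{1}{16} - 129\right) = 138 \left(- \frac{2065}{16}\right) = - \frac{142485}{8}$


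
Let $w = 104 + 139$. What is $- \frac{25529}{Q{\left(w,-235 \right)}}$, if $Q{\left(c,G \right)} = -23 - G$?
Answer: $- \frac{25529}{212} \approx -120.42$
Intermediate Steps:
$w = 243$
$- \frac{25529}{Q{\left(w,-235 \right)}} = - \frac{25529}{-23 - -235} = - \frac{25529}{-23 + 235} = - \frac{25529}{212}$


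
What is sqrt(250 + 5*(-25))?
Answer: 5*sqrt(5) ≈ 11.180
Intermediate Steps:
sqrt(250 + 5*(-25)) = sqrt(250 - 125) = sqrt(125) = 5*sqrt(5)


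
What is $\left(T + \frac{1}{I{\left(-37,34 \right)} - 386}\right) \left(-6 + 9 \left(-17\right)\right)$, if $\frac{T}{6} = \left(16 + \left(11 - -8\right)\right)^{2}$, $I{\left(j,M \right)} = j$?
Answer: $- \frac{164779597}{141} \approx -1.1687 \cdot 10^{6}$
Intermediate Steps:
$T = 7350$ ($T = 6 \left(16 + \left(11 - -8\right)\right)^{2} = 6 \left(16 + \left(11 + 8\right)\right)^{2} = 6 \left(16 + 19\right)^{2} = 6 \cdot 35^{2} = 6 \cdot 1225 = 7350$)
$\left(T + \frac{1}{I{\left(-37,34 \right)} - 386}\right) \left(-6 + 9 \left(-17\right)\right) = \left(7350 + \frac{1}{-37 - 386}\right) \left(-6 + 9 \left(-17\right)\right) = \left(7350 + \frac{1}{-423}\right) \left(-6 - 153\right) = \left(7350 - \frac{1}{423}\right) \left(-159\right) = \frac{3109049}{423} \left(-159\right) = - \frac{164779597}{141}$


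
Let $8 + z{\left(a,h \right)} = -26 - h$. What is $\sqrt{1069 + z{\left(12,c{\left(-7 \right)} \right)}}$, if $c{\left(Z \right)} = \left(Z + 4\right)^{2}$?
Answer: $3 \sqrt{114} \approx 32.031$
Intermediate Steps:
$c{\left(Z \right)} = \left(4 + Z\right)^{2}$
$z{\left(a,h \right)} = -34 - h$ ($z{\left(a,h \right)} = -8 - \left(26 + h\right) = -34 - h$)
$\sqrt{1069 + z{\left(12,c{\left(-7 \right)} \right)}} = \sqrt{1069 - \left(34 + \left(4 - 7\right)^{2}\right)} = \sqrt{1069 - 43} = \sqrt{1026} = 3 \sqrt{114}$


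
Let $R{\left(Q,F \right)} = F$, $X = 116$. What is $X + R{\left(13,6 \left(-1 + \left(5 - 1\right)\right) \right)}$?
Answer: $134$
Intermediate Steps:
$X + R{\left(13,6 \left(-1 + \left(5 - 1\right)\right) \right)} = 116 + 6 \left(-1 + \left(5 - 1\right)\right) = 116 + 6 \left(-1 + 4\right) = 116 + 6 \cdot 3 = 116 + 18 = 134$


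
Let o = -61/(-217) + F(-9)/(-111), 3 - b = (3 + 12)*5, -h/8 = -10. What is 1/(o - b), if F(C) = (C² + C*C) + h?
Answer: 24087/1688521 ≈ 0.014265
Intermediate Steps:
h = 80 (h = -8*(-10) = 80)
F(C) = 80 + 2*C² (F(C) = (C² + C*C) + 80 = (C² + C²) + 80 = 2*C² + 80 = 80 + 2*C²)
b = -72 (b = 3 - (3 + 12)*5 = 3 - 15*5 = 3 - 1*75 = 3 - 75 = -72)
o = -45743/24087 (o = -61/(-217) + (80 + 2*(-9)²)/(-111) = -61*(-1/217) + (80 + 2*81)*(-1/111) = 61/217 + (80 + 162)*(-1/111) = 61/217 + 242*(-1/111) = 61/217 - 242/111 = -45743/24087 ≈ -1.8991)
1/(o - b) = 1/(-45743/24087 - 1*(-72)) = 1/(-45743/24087 + 72) = 1/(1688521/24087) = 24087/1688521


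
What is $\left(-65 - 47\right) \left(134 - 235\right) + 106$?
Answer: $11418$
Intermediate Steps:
$\left(-65 - 47\right) \left(134 - 235\right) + 106 = \left(-112\right) \left(-101\right) + 106 = 11312 + 106 = 11418$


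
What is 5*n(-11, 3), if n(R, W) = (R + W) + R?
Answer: -95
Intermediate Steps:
n(R, W) = W + 2*R
5*n(-11, 3) = 5*(3 + 2*(-11)) = 5*(3 - 22) = 5*(-19) = -95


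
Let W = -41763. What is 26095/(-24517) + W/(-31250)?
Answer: 208434721/766156250 ≈ 0.27205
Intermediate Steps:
26095/(-24517) + W/(-31250) = 26095/(-24517) - 41763/(-31250) = 26095*(-1/24517) - 41763*(-1/31250) = -26095/24517 + 41763/31250 = 208434721/766156250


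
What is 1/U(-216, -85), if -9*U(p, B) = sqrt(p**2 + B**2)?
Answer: -9*sqrt(53881)/53881 ≈ -0.038773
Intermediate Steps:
U(p, B) = -sqrt(B**2 + p**2)/9 (U(p, B) = -sqrt(p**2 + B**2)/9 = -sqrt(B**2 + p**2)/9)
1/U(-216, -85) = 1/(-sqrt((-85)**2 + (-216)**2)/9) = 1/(-sqrt(7225 + 46656)/9) = 1/(-sqrt(53881)/9) = -9*sqrt(53881)/53881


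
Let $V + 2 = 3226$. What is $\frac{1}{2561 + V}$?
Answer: $\frac{1}{5785} \approx 0.00017286$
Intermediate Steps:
$V = 3224$ ($V = -2 + 3226 = 3224$)
$\frac{1}{2561 + V} = \frac{1}{2561 + 3224} = \frac{1}{5785}$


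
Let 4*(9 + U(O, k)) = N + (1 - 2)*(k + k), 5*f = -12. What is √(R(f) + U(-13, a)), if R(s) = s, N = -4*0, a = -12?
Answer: 3*I*√15/5 ≈ 2.3238*I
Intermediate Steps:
f = -12/5 (f = (⅕)*(-12) = -12/5 ≈ -2.4000)
N = 0
U(O, k) = -9 - k/2 (U(O, k) = -9 + (0 + (1 - 2)*(k + k))/4 = -9 + (0 - 2*k)/4 = -9 + (-2*k)/4 = -9 - k/2)
√(R(f) + U(-13, a)) = √(-12/5 + (-9 - ½*(-12))) = √(-12/5 + (-9 + 6)) = √(-12/5 - 3) = √(-27/5) = 3*I*√15/5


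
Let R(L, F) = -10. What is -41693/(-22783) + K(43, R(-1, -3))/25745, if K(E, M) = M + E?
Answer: 1074138124/586548335 ≈ 1.8313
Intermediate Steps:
K(E, M) = E + M
-41693/(-22783) + K(43, R(-1, -3))/25745 = -41693/(-22783) + (43 - 10)/25745 = -41693*(-1/22783) + 33*(1/25745) = 41693/22783 + 33/25745 = 1074138124/586548335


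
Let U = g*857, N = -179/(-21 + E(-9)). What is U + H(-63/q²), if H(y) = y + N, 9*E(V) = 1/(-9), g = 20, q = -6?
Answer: 58367601/3404 ≈ 17147.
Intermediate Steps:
E(V) = -1/81 (E(V) = (⅑)/(-9) = (⅑)*(-⅑) = -1/81)
N = 14499/1702 (N = -179/(-21 - 1/81) = -179/(-1702/81) = -179*(-81/1702) = 14499/1702 ≈ 8.5188)
U = 17140 (U = 20*857 = 17140)
H(y) = 14499/1702 + y (H(y) = y + 14499/1702 = 14499/1702 + y)
U + H(-63/q²) = 17140 + (14499/1702 - 63/((-6)²)) = 17140 + (14499/1702 - 63/36) = 17140 + (14499/1702 - 63*1/36) = 17140 + (14499/1702 - 7/4) = 17140 + 23041/3404 = 58367601/3404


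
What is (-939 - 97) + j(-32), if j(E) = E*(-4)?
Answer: -908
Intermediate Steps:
j(E) = -4*E
(-939 - 97) + j(-32) = (-939 - 97) - 4*(-32) = -1036 + 128 = -908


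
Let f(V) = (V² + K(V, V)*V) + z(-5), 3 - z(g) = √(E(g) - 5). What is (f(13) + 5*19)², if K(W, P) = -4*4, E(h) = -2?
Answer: (59 - I*√7)² ≈ 3474.0 - 312.2*I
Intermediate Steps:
z(g) = 3 - I*√7 (z(g) = 3 - √(-2 - 5) = 3 - √(-7) = 3 - I*√7)
K(W, P) = -16
f(V) = 3 + V² - 16*V - I*√7 (f(V) = (V² - 16*V) + (3 - I*√7) = 3 + V² - 16*V - I*√7)
(f(13) + 5*19)² = ((3 + 13² - 16*13 - I*√7) + 5*19)² = ((3 + 169 - 208 - I*√7) + 95)² = ((-36 - I*√7) + 95)² = (59 - I*√7)²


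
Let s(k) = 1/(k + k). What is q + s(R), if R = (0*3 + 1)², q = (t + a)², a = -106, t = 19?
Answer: 15139/2 ≈ 7569.5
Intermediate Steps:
q = 7569 (q = (19 - 106)² = (-87)² = 7569)
R = 1 (R = (0 + 1)² = 1² = 1)
s(k) = 1/(2*k)
q + s(R) = 7569 + (½)/1 = 7569 + (½)*1 = 7569 + ½ = 15139/2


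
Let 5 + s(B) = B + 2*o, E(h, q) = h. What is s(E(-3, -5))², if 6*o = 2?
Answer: 484/9 ≈ 53.778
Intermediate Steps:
o = ⅓ (o = (⅙)*2 = ⅓ ≈ 0.33333)
s(B) = -13/3 + B (s(B) = -5 + (B + 2*(⅓)) = -5 + (B + ⅔) = -5 + (⅔ + B) = -13/3 + B)
s(E(-3, -5))² = (-13/3 - 3)² = (-22/3)² = 484/9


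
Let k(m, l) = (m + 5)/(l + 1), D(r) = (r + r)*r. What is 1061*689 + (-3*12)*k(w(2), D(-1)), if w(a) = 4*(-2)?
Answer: 731065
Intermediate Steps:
D(r) = 2*r² (D(r) = (2*r)*r = 2*r²)
w(a) = -8
k(m, l) = (5 + m)/(1 + l)
1061*689 + (-3*12)*k(w(2), D(-1)) = 1061*689 + (-3*12)*((5 - 8)/(1 + 2*(-1)²)) = 731029 - 36*(-3)/(1 + 2*1) = 731029 - 36*(-3)/(1 + 2) = 731029 - 36*(-3)/3 = 731029 - 12*(-3) = 731029 - 36*(-1) = 731029 + 36 = 731065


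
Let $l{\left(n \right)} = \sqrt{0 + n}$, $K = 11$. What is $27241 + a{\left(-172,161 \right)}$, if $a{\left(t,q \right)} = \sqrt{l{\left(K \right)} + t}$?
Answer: $27241 + \sqrt{-172 + \sqrt{11}} \approx 27241.0 + 12.988 i$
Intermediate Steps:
$l{\left(n \right)} = \sqrt{n}$
$a{\left(t,q \right)} = \sqrt{t + \sqrt{11}}$ ($a{\left(t,q \right)} = \sqrt{\sqrt{11} + t} = \sqrt{t + \sqrt{11}}$)
$27241 + a{\left(-172,161 \right)} = 27241 + \sqrt{-172 + \sqrt{11}}$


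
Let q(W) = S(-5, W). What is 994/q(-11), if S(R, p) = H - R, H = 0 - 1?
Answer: 497/2 ≈ 248.50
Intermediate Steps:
H = -1
S(R, p) = -1 - R
q(W) = 4 (q(W) = -1 - 1*(-5) = -1 + 5 = 4)
994/q(-11) = 994/4 = 994*(1/4) = 497/2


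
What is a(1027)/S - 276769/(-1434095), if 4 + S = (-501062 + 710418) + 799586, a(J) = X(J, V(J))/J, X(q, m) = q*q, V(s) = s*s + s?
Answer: 280715576887/1446912941110 ≈ 0.19401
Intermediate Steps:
V(s) = s + s² (V(s) = s² + s = s + s²)
X(q, m) = q²
a(J) = J (a(J) = J²/J = J)
S = 1008938 (S = -4 + ((-501062 + 710418) + 799586) = -4 + (209356 + 799586) = -4 + 1008942 = 1008938)
a(1027)/S - 276769/(-1434095) = 1027/1008938 - 276769/(-1434095) = 1027*(1/1008938) - 276769*(-1/1434095) = 1027/1008938 + 276769/1434095 = 280715576887/1446912941110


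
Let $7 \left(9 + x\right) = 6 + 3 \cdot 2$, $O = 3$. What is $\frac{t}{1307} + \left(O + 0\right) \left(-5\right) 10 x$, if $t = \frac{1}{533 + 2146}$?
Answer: $\frac{26786115457}{24510171} \approx 1092.9$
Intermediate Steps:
$t = \frac{1}{2679} \approx 0.00037327$
$x = - \frac{51}{7}$ ($x = -9 + \frac{6 + 3 \cdot 2}{7} = -9 + \frac{6 + 6}{7} = -9 + \frac{1}{7} \cdot 12 = -9 + \frac{12}{7} = - \frac{51}{7} \approx -7.2857$)
$\frac{t}{1307} + \left(O + 0\right) \left(-5\right) 10 x = \frac{1}{2679 \cdot 1307} + \left(3 + 0\right) \left(-5\right) 10 \left(- \frac{51}{7}\right) = \frac{1}{2679} \cdot \frac{1}{1307} + 3 \left(-5\right) 10 \left(- \frac{51}{7}\right) = \frac{1}{3501453} + \left(-15\right) 10 \left(- \frac{51}{7}\right) = \frac{1}{3501453} - - \frac{7650}{7} = \frac{1}{3501453} + \frac{7650}{7} = \frac{26786115457}{24510171}$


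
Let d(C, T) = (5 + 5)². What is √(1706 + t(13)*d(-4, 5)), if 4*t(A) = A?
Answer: √2031 ≈ 45.067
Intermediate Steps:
t(A) = A/4
d(C, T) = 100 (d(C, T) = 10² = 100)
√(1706 + t(13)*d(-4, 5)) = √(1706 + ((¼)*13)*100) = √(1706 + (13/4)*100) = √(1706 + 325) = √2031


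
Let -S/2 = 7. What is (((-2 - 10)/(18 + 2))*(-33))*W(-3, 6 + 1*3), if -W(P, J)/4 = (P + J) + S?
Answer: 3168/5 ≈ 633.60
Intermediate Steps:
S = -14 (S = -2*7 = -14)
W(P, J) = 56 - 4*J - 4*P (W(P, J) = -4*((P + J) - 14) = -4*((J + P) - 14) = -4*(-14 + J + P) = 56 - 4*J - 4*P)
(((-2 - 10)/(18 + 2))*(-33))*W(-3, 6 + 1*3) = (((-2 - 10)/(18 + 2))*(-33))*(56 - 4*(6 + 1*3) - 4*(-3)) = (-12/20*(-33))*(56 - 4*(6 + 3) + 12) = (-12*1/20*(-33))*(56 - 4*9 + 12) = (-⅗*(-33))*(56 - 36 + 12) = (99/5)*32 = 3168/5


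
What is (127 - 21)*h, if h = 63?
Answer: 6678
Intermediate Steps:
(127 - 21)*h = (127 - 21)*63 = 106*63 = 6678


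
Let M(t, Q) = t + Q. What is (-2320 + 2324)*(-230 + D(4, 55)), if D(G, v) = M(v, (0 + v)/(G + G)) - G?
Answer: -1377/2 ≈ -688.50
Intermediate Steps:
M(t, Q) = Q + t
D(G, v) = v - G + v/(2*G) (D(G, v) = ((0 + v)/(G + G) + v) - G = (v/((2*G)) + v) - G = (v*(1/(2*G)) + v) - G = (v/(2*G) + v) - G = (v + v/(2*G)) - G = v - G + v/(2*G))
(-2320 + 2324)*(-230 + D(4, 55)) = (-2320 + 2324)*(-230 + (55 - 1*4 + (½)*55/4)) = 4*(-230 + (55 - 4 + (½)*55*(¼))) = 4*(-230 + (55 - 4 + 55/8)) = 4*(-230 + 463/8) = 4*(-1377/8) = -1377/2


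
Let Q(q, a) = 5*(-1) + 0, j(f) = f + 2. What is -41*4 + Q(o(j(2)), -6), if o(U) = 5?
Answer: -169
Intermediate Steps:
j(f) = 2 + f
Q(q, a) = -5 (Q(q, a) = -5 + 0 = -5)
-41*4 + Q(o(j(2)), -6) = -41*4 - 5 = -164 - 5 = -169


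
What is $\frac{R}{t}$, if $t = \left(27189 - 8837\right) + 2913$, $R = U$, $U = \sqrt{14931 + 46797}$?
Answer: $\frac{4 \sqrt{3858}}{21265} \approx 0.011684$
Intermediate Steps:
$U = 4 \sqrt{3858}$ ($U = \sqrt{61728} = 4 \sqrt{3858} \approx 248.45$)
$R = 4 \sqrt{3858} \approx 248.45$
$t = 21265$ ($t = 18352 + 2913 = 21265$)
$\frac{R}{t} = \frac{4 \sqrt{3858}}{21265}$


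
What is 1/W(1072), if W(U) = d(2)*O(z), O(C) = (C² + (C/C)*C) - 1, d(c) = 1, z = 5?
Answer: 1/29 ≈ 0.034483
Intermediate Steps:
O(C) = -1 + C + C² (O(C) = (C² + 1*C) - 1 = (C² + C) - 1 = (C + C²) - 1 = -1 + C + C²)
W(U) = 29 (W(U) = 1*(-1 + 5 + 5²) = 1*(-1 + 5 + 25) = 1*29 = 29)
1/W(1072) = 1/29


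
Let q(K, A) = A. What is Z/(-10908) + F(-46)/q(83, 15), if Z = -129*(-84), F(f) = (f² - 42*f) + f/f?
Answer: 407444/1515 ≈ 268.94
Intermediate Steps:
F(f) = 1 + f² - 42*f (F(f) = (f² - 42*f) + 1 = 1 + f² - 42*f)
Z = 10836
Z/(-10908) + F(-46)/q(83, 15) = 10836/(-10908) + (1 + (-46)² - 42*(-46))/15 = 10836*(-1/10908) + (1 + 2116 + 1932)*(1/15) = -301/303 + 4049*(1/15) = -301/303 + 4049/15 = 407444/1515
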